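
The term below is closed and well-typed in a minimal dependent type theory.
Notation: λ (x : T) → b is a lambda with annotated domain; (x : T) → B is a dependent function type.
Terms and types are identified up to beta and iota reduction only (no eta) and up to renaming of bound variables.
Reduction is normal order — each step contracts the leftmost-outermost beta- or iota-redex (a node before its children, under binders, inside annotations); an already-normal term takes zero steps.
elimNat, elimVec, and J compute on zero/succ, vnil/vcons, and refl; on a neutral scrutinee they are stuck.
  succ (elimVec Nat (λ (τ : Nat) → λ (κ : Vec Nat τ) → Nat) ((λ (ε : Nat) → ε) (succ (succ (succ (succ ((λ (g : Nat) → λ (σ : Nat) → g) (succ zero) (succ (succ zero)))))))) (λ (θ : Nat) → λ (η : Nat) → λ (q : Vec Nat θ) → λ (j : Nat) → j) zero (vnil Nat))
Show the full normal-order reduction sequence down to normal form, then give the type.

normal-order reduction sequence:
  succ (elimVec Nat (λ (τ : Nat) → λ (κ : Vec Nat τ) → Nat) ((λ (ε : Nat) → ε) (succ (succ (succ (succ ((λ (g : Nat) → λ (σ : Nat) → g) (succ zero) (succ (succ zero)))))))) (λ (θ : Nat) → λ (η : Nat) → λ (q : Vec Nat θ) → λ (j : Nat) → j) zero (vnil Nat))
  ~> succ ((λ (τ : Nat) → τ) (succ (succ (succ (succ ((λ (κ : Nat) → λ (ε : Nat) → κ) (succ zero) (succ (succ zero))))))))
  ~> succ (succ (succ (succ (succ ((λ (τ : Nat) → λ (κ : Nat) → τ) (succ zero) (succ (succ zero)))))))
  ~> succ (succ (succ (succ (succ ((λ (τ : Nat) → succ zero) (succ (succ zero)))))))
  ~> succ (succ (succ (succ (succ (succ zero)))))
the term's type:
  Nat


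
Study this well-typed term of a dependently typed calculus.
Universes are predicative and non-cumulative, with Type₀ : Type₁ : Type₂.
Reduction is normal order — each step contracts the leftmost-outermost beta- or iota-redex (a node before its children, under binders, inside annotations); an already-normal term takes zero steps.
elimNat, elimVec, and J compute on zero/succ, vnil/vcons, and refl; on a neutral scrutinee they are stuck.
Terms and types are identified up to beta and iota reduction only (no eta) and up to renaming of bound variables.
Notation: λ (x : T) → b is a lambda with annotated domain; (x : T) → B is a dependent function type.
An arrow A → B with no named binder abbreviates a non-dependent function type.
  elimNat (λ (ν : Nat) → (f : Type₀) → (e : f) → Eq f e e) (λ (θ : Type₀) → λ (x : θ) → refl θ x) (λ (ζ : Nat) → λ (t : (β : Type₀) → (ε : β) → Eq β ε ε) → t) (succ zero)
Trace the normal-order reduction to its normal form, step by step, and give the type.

normal-order reduction sequence:
  elimNat (λ (ν : Nat) → (f : Type₀) → (e : f) → Eq f e e) (λ (θ : Type₀) → λ (x : θ) → refl θ x) (λ (ζ : Nat) → λ (t : (β : Type₀) → (ε : β) → Eq β ε ε) → t) (succ zero)
  ~> (λ (ν : Nat) → λ (f : (e : Type₀) → (θ : e) → Eq e θ θ) → f) zero (elimNat (λ (x : Nat) → (ζ : Type₀) → (t : ζ) → Eq ζ t t) (λ (β : Type₀) → λ (ε : β) → refl β ε) (λ (σ : Nat) → λ (μ : (g : Type₀) → (γ : g) → Eq g γ γ) → μ) zero)
  ~> (λ (ν : (f : Type₀) → (e : f) → Eq f e e) → ν) (elimNat (λ (θ : Nat) → (x : Type₀) → (ζ : x) → Eq x ζ ζ) (λ (t : Type₀) → λ (β : t) → refl t β) (λ (ε : Nat) → λ (σ : (μ : Type₀) → (g : μ) → Eq μ g g) → σ) zero)
  ~> elimNat (λ (ν : Nat) → (f : Type₀) → (e : f) → Eq f e e) (λ (θ : Type₀) → λ (x : θ) → refl θ x) (λ (ζ : Nat) → λ (t : (β : Type₀) → (ε : β) → Eq β ε ε) → t) zero
  ~> λ (ν : Type₀) → λ (f : ν) → refl ν f
type:
  (ν : Type₀) → (f : ν) → Eq ν f f


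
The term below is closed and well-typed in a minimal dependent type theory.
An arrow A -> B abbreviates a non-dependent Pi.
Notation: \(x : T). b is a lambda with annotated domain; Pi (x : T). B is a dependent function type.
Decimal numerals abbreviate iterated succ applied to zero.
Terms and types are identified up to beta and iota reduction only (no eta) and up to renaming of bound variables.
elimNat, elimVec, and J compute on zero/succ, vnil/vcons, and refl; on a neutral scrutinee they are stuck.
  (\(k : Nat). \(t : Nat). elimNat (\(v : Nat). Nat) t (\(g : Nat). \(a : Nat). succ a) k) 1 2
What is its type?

inferred type:
  Nat


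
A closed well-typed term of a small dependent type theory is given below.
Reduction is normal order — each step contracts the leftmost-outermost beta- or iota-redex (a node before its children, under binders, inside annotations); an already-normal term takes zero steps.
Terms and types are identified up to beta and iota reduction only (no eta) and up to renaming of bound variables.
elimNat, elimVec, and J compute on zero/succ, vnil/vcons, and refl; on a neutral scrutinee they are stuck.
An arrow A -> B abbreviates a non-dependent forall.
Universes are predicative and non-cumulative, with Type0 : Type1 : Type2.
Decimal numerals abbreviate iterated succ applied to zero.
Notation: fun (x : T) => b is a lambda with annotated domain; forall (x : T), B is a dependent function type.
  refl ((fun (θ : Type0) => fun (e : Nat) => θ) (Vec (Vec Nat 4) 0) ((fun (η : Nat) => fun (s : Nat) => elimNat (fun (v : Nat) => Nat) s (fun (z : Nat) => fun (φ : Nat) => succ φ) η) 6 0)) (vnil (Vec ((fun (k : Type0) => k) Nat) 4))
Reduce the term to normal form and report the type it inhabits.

normal form:
  refl (Vec (Vec Nat 4) 0) (vnil (Vec Nat 4))
inferred type:
  Eq (Vec (Vec Nat 4) 0) (vnil (Vec Nat 4)) (vnil (Vec Nat 4))


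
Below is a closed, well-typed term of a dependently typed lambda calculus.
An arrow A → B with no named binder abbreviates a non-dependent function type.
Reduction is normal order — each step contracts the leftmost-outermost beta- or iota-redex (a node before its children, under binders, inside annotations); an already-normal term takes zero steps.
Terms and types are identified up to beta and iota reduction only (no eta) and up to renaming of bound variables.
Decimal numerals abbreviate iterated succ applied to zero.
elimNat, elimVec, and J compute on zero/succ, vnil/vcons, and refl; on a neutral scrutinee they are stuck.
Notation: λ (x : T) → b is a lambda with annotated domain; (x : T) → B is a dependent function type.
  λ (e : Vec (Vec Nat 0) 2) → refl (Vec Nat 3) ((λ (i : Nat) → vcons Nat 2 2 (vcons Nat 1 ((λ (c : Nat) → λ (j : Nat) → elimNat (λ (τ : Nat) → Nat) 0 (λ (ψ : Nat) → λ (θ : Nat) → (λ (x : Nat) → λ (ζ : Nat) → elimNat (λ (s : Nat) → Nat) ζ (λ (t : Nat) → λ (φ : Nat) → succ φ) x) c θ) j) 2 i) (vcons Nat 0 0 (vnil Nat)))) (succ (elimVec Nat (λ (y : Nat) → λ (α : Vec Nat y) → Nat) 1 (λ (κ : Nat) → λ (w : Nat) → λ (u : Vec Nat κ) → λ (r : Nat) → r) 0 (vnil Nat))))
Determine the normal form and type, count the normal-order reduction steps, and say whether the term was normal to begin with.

normal form:
  λ (e : Vec (Vec Nat 0) 2) → refl (Vec Nat 3) (vcons Nat 2 2 (vcons Nat 1 4 (vcons Nat 0 0 (vnil Nat))))
inferred type:
  Vec (Vec Nat 0) 2 → Eq (Vec Nat 3) (vcons Nat 2 2 (vcons Nat 1 4 (vcons Nat 0 0 (vnil Nat)))) (vcons Nat 2 2 (vcons Nat 1 4 (vcons Nat 0 0 (vnil Nat))))
normal-order step count: 29
term was already normal: no
first contracted redex: a beta-redex


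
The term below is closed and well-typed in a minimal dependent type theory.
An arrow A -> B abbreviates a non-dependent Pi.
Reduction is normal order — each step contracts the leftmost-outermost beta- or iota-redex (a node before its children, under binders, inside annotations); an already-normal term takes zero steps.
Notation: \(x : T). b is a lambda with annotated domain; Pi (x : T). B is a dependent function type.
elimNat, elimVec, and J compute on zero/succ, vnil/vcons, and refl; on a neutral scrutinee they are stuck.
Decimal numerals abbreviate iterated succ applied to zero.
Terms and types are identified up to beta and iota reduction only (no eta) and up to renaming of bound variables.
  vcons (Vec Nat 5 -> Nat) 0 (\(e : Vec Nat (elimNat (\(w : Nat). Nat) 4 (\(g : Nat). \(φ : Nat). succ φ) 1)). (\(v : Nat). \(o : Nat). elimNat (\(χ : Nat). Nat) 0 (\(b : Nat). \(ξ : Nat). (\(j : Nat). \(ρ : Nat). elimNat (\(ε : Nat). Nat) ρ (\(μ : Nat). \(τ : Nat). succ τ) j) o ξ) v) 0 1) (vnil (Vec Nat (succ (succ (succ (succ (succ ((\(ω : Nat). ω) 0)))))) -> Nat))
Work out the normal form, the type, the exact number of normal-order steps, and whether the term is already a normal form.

resulting normal form:
  vcons (Vec Nat 5 -> Nat) 0 (\(e : Vec Nat 5). 0) (vnil (Vec Nat 5 -> Nat))
the term's type:
  Vec (Vec Nat 5 -> Nat) 1
normal-order step count: 8
started in normal form: no
first redex: an elimNat iota-redex


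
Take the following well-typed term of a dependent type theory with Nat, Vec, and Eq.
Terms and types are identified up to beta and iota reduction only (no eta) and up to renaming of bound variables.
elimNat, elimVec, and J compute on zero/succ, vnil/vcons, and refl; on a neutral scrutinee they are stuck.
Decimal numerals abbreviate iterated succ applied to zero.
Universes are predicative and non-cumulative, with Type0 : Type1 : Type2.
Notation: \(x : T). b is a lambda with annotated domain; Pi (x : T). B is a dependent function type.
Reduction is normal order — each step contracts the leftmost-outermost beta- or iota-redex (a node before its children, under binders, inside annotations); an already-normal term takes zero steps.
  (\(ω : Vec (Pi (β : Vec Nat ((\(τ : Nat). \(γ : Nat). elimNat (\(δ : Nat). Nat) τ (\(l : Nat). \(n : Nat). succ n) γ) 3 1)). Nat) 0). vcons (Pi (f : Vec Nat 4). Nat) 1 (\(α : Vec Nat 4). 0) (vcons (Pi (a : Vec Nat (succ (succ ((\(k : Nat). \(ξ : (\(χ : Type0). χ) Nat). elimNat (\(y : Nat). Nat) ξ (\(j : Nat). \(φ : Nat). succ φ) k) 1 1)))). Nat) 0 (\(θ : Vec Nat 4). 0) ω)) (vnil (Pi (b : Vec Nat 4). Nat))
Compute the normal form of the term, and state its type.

resulting normal form:
  vcons (Pi (ω : Vec Nat 4). Nat) 1 (\(β : Vec Nat 4). 0) (vcons (Pi (τ : Vec Nat 4). Nat) 0 (\(γ : Vec Nat 4). 0) (vnil (Pi (δ : Vec Nat 4). Nat)))
inferred type:
  Vec (Pi (ω : Vec Nat 4). Nat) 2
observation: the term reaches its normal form after 7 normal-order steps.


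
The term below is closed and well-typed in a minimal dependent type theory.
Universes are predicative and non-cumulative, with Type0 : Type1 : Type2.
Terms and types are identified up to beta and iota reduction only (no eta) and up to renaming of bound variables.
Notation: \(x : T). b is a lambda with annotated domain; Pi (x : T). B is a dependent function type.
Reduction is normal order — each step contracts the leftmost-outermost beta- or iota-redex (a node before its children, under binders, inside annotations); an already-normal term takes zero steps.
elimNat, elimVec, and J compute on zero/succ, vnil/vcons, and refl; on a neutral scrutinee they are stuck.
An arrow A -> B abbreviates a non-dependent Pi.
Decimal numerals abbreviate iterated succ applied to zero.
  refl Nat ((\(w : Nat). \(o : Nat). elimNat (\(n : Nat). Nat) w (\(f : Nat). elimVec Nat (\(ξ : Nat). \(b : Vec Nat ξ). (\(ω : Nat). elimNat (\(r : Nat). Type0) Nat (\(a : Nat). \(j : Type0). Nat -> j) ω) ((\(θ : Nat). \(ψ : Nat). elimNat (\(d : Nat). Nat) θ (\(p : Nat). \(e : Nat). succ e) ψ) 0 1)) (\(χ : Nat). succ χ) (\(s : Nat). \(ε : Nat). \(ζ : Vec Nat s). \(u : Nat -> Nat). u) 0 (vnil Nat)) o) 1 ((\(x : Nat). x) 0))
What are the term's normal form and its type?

normal form:
  refl Nat 1
type:
  Eq Nat 1 1


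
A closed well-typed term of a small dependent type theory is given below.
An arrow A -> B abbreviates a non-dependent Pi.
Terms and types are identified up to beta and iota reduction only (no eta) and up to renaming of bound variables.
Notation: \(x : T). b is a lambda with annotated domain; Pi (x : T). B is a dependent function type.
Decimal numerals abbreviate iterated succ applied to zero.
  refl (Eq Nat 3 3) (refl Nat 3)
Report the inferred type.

inferred type:
  Eq (Eq Nat 3 3) (refl Nat 3) (refl Nat 3)


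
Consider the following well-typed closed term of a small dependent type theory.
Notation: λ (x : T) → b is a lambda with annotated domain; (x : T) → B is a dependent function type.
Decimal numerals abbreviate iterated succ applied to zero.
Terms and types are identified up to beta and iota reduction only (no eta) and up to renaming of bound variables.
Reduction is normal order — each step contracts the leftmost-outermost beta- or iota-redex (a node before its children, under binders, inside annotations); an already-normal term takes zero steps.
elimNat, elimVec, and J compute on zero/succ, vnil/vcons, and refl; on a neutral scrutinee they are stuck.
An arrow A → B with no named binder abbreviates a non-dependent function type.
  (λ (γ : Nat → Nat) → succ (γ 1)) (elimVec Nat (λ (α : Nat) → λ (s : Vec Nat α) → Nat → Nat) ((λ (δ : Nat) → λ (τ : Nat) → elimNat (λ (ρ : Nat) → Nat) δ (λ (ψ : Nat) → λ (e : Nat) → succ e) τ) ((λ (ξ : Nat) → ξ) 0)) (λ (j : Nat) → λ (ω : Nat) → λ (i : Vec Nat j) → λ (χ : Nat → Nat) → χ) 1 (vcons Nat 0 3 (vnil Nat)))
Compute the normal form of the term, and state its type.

reduced normal form:
  2
inferred type:
  Nat


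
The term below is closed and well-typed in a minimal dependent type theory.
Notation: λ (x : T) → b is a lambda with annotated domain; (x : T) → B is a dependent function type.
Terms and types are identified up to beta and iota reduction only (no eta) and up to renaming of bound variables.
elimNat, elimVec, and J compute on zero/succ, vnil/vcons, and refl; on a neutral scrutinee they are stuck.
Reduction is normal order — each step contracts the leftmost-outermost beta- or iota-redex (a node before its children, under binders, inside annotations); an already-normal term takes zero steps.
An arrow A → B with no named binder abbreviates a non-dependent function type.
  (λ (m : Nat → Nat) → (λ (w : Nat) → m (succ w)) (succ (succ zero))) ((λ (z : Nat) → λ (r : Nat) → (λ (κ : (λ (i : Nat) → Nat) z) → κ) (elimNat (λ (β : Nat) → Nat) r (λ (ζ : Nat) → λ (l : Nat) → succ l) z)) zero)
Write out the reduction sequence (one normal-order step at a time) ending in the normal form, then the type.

normal-order reduction:
  (λ (m : Nat → Nat) → (λ (w : Nat) → m (succ w)) (succ (succ zero))) ((λ (z : Nat) → λ (r : Nat) → (λ (κ : (λ (i : Nat) → Nat) z) → κ) (elimNat (λ (β : Nat) → Nat) r (λ (ζ : Nat) → λ (l : Nat) → succ l) z)) zero)
  ~> (λ (m : Nat) → (λ (w : Nat) → λ (z : Nat) → (λ (r : (λ (κ : Nat) → Nat) w) → r) (elimNat (λ (i : Nat) → Nat) z (λ (β : Nat) → λ (ζ : Nat) → succ ζ) w)) zero (succ m)) (succ (succ zero))
  ~> (λ (m : Nat) → λ (w : Nat) → (λ (z : (λ (r : Nat) → Nat) m) → z) (elimNat (λ (κ : Nat) → Nat) w (λ (i : Nat) → λ (β : Nat) → succ β) m)) zero (succ (succ (succ zero)))
  ~> (λ (m : Nat) → (λ (w : (λ (z : Nat) → Nat) zero) → w) (elimNat (λ (r : Nat) → Nat) m (λ (κ : Nat) → λ (i : Nat) → succ i) zero)) (succ (succ (succ zero)))
  ~> (λ (m : (λ (w : Nat) → Nat) zero) → m) (elimNat (λ (z : Nat) → Nat) (succ (succ (succ zero))) (λ (r : Nat) → λ (κ : Nat) → succ κ) zero)
  ~> elimNat (λ (m : Nat) → Nat) (succ (succ (succ zero))) (λ (w : Nat) → λ (z : Nat) → succ z) zero
  ~> succ (succ (succ zero))
type:
  Nat


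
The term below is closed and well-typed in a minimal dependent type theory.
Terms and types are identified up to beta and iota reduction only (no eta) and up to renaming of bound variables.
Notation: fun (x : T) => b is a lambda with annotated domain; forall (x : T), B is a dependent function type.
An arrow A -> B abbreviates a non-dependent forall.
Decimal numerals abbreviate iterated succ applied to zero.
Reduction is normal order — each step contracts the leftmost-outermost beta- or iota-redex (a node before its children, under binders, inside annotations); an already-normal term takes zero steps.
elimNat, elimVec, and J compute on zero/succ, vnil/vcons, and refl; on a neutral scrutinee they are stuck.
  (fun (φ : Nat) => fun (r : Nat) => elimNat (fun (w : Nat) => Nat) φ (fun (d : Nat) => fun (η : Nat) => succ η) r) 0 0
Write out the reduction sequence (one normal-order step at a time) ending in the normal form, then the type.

normal-order reduction sequence:
  (fun (φ : Nat) => fun (r : Nat) => elimNat (fun (w : Nat) => Nat) φ (fun (d : Nat) => fun (η : Nat) => succ η) r) 0 0
  ~> (fun (φ : Nat) => elimNat (fun (r : Nat) => Nat) 0 (fun (w : Nat) => fun (d : Nat) => succ d) φ) 0
  ~> elimNat (fun (φ : Nat) => Nat) 0 (fun (r : Nat) => fun (w : Nat) => succ w) 0
  ~> 0
type:
  Nat


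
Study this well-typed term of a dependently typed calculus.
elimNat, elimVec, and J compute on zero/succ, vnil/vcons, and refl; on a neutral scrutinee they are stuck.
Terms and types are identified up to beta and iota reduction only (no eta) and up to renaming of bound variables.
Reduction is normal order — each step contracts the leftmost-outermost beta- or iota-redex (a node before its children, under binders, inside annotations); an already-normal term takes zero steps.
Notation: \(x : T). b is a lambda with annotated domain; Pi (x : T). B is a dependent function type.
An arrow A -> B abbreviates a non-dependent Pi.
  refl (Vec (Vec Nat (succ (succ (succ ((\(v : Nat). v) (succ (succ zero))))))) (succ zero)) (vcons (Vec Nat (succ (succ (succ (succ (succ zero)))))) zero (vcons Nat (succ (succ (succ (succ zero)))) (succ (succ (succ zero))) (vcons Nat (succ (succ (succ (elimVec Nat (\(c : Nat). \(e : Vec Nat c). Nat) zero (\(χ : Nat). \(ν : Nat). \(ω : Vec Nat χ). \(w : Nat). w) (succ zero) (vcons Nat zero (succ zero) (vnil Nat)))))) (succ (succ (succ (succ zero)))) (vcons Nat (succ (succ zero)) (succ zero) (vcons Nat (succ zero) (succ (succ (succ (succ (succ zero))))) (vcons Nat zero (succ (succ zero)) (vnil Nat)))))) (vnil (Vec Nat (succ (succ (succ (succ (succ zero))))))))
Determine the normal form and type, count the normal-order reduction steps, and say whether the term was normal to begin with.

reduced normal form:
  refl (Vec (Vec Nat (succ (succ (succ (succ (succ zero)))))) (succ zero)) (vcons (Vec Nat (succ (succ (succ (succ (succ zero)))))) zero (vcons Nat (succ (succ (succ (succ zero)))) (succ (succ (succ zero))) (vcons Nat (succ (succ (succ zero))) (succ (succ (succ (succ zero)))) (vcons Nat (succ (succ zero)) (succ zero) (vcons Nat (succ zero) (succ (succ (succ (succ (succ zero))))) (vcons Nat zero (succ (succ zero)) (vnil Nat)))))) (vnil (Vec Nat (succ (succ (succ (succ (succ zero))))))))
inferred type:
  Eq (Vec (Vec Nat (succ (succ (succ (succ (succ zero)))))) (succ zero)) (vcons (Vec Nat (succ (succ (succ (succ (succ zero)))))) zero (vcons Nat (succ (succ (succ (succ zero)))) (succ (succ (succ zero))) (vcons Nat (succ (succ (succ zero))) (succ (succ (succ (succ zero)))) (vcons Nat (succ (succ zero)) (succ zero) (vcons Nat (succ zero) (succ (succ (succ (succ (succ zero))))) (vcons Nat zero (succ (succ zero)) (vnil Nat)))))) (vnil (Vec Nat (succ (succ (succ (succ (succ zero)))))))) (vcons (Vec Nat (succ (succ (succ (succ (succ zero)))))) zero (vcons Nat (succ (succ (succ (succ zero)))) (succ (succ (succ zero))) (vcons Nat (succ (succ (succ zero))) (succ (succ (succ (succ zero)))) (vcons Nat (succ (succ zero)) (succ zero) (vcons Nat (succ zero) (succ (succ (succ (succ (succ zero))))) (vcons Nat zero (succ (succ zero)) (vnil Nat)))))) (vnil (Vec Nat (succ (succ (succ (succ (succ zero))))))))
steps to reach normal form (normal order): 7
term was already normal: no
first contracted redex: a beta-redex


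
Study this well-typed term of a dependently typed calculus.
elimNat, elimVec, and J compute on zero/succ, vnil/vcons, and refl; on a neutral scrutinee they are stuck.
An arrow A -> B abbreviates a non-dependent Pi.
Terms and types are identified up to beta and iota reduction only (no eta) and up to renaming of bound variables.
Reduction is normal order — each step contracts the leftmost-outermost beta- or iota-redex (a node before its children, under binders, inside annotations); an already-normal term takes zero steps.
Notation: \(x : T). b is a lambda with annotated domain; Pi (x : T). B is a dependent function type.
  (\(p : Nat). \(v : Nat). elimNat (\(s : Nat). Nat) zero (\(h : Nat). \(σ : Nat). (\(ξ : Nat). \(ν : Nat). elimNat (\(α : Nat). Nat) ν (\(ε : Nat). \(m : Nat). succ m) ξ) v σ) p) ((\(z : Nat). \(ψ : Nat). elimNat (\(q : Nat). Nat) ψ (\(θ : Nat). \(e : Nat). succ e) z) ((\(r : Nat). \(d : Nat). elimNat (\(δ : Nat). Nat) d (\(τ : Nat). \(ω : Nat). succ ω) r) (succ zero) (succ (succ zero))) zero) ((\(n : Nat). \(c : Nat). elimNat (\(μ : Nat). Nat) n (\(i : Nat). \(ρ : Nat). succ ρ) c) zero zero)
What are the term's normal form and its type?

normal form:
  zero
type:
  Nat
observation: 36 normal-order steps normalize the term, beginning with a beta-redex.


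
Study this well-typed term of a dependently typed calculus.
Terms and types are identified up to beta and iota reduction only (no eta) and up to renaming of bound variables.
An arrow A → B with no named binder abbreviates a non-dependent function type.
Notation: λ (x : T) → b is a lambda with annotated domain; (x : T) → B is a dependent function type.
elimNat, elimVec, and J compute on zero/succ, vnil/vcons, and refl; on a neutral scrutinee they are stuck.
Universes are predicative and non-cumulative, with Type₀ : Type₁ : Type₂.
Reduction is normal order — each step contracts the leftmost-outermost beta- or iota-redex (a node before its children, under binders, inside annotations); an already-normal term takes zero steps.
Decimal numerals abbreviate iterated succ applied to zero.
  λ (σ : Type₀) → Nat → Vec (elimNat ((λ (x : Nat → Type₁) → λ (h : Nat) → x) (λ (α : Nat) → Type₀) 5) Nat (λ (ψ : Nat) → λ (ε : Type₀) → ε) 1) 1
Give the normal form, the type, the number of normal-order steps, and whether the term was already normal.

resulting normal form:
  λ (σ : Type₀) → Nat → Vec Nat 1
type:
  Type₀ → Type₀
reduction steps (normal order): 4
started in normal form: no
first contracted redex: an elimNat iota-redex


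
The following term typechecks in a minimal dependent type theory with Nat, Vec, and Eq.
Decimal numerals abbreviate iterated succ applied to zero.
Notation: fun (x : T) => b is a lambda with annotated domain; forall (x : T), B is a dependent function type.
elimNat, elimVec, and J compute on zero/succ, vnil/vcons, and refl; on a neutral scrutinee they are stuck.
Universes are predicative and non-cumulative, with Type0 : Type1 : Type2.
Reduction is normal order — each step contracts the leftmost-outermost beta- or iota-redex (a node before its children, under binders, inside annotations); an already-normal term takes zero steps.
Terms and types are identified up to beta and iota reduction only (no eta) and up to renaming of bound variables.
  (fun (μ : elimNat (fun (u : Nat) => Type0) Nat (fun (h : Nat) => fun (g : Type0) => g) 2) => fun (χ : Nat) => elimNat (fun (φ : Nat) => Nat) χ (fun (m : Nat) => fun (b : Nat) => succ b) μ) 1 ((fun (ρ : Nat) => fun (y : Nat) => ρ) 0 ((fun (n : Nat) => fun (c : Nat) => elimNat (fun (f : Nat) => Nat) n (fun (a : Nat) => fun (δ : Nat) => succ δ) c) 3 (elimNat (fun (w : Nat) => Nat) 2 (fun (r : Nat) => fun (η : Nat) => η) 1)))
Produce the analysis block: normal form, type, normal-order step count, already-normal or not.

resulting normal form:
  1
the term's type:
  Nat
reduction steps (normal order): 8
started in normal form: no
first redex: a beta-redex


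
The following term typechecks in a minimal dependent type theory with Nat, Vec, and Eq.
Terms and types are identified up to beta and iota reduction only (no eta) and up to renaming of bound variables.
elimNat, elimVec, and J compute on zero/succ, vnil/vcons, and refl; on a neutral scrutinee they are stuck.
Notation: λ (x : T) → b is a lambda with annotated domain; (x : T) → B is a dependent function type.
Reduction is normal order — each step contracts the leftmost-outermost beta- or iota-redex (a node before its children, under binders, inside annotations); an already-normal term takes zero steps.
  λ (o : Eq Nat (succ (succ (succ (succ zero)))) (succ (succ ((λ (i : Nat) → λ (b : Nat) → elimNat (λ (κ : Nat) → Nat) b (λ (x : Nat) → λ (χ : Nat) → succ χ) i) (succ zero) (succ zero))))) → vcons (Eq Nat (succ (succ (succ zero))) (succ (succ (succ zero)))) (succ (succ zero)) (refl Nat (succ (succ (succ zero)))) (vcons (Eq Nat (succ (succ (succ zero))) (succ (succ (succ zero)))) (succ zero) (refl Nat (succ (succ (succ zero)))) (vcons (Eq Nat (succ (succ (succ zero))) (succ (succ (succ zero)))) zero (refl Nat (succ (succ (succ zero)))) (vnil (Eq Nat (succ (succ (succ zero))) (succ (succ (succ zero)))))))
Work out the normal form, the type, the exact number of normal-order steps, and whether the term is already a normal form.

reduced normal form:
  λ (o : Eq Nat (succ (succ (succ (succ zero)))) (succ (succ (succ (succ zero))))) → vcons (Eq Nat (succ (succ (succ zero))) (succ (succ (succ zero)))) (succ (succ zero)) (refl Nat (succ (succ (succ zero)))) (vcons (Eq Nat (succ (succ (succ zero))) (succ (succ (succ zero)))) (succ zero) (refl Nat (succ (succ (succ zero)))) (vcons (Eq Nat (succ (succ (succ zero))) (succ (succ (succ zero)))) zero (refl Nat (succ (succ (succ zero)))) (vnil (Eq Nat (succ (succ (succ zero))) (succ (succ (succ zero)))))))
inferred type:
  (o : Eq Nat (succ (succ (succ (succ zero)))) (succ (succ (succ (succ zero))))) → Vec (Eq Nat (succ (succ (succ zero))) (succ (succ (succ zero)))) (succ (succ (succ zero)))
normal-order step count: 6
started in normal form: no
first redex: a beta-redex


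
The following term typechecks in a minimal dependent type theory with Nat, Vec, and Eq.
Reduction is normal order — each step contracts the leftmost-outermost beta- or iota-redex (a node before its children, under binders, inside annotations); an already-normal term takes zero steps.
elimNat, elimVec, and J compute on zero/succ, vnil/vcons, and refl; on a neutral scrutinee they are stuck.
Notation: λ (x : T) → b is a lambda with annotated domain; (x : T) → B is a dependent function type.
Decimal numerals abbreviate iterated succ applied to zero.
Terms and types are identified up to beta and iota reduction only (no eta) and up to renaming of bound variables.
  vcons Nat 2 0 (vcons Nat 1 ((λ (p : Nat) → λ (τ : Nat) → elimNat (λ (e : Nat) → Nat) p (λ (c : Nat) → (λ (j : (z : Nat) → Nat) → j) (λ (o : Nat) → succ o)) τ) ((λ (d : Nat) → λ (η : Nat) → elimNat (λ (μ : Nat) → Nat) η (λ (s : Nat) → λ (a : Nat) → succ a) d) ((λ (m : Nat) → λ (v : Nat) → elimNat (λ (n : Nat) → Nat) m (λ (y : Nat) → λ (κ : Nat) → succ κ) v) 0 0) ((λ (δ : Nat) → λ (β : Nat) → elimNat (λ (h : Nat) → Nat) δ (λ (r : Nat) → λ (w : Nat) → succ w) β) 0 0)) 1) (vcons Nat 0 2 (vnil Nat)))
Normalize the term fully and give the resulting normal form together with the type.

resulting normal form:
  vcons Nat 2 0 (vcons Nat 1 1 (vcons Nat 0 2 (vnil Nat)))
type:
  Vec Nat 3
observation: 16 normal-order steps separate the term from its normal form.


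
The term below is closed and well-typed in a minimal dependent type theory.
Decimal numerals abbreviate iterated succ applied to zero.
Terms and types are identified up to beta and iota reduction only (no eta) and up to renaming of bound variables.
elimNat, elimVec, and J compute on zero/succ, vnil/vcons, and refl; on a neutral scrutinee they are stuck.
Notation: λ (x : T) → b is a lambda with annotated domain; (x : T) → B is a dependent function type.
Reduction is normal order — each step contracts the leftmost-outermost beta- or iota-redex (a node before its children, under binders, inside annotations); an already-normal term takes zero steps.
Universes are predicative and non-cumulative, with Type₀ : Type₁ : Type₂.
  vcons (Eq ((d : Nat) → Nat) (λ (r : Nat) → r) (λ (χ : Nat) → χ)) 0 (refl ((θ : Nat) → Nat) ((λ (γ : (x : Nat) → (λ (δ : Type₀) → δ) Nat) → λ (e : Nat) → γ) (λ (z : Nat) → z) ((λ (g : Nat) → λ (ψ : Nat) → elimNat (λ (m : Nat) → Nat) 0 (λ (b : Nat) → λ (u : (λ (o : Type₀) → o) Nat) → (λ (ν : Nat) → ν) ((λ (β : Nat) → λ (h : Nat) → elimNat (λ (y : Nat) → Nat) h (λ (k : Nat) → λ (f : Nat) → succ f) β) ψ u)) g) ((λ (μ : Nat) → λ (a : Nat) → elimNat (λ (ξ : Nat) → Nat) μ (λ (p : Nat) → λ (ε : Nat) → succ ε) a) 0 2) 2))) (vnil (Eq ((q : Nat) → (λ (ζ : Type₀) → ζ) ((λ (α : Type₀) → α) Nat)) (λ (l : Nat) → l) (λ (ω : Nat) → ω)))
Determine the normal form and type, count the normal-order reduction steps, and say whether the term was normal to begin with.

reduced normal form:
  vcons (Eq ((d : Nat) → Nat) (λ (r : Nat) → r) (λ (χ : Nat) → χ)) 0 (refl ((θ : Nat) → Nat) (λ (γ : Nat) → γ)) (vnil (Eq ((x : Nat) → Nat) (λ (δ : Nat) → δ) (λ (e : Nat) → e)))
type:
  Vec (Eq ((d : Nat) → Nat) (λ (r : Nat) → r) (λ (χ : Nat) → χ)) 1
normal-order step count: 4
started in normal form: no
first redex: a beta-redex


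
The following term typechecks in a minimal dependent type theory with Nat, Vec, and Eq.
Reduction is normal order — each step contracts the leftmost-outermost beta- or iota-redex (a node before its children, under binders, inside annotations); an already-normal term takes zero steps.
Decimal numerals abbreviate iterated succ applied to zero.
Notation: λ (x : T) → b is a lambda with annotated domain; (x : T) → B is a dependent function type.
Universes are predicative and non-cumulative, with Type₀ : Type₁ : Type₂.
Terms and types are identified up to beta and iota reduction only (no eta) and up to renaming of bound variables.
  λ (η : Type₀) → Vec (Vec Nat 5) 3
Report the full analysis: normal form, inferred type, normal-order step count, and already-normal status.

normal form:
  λ (η : Type₀) → Vec (Vec Nat 5) 3
the term's type:
  (η : Type₀) → Type₀
reduction steps (normal order): 0
started in normal form: yes


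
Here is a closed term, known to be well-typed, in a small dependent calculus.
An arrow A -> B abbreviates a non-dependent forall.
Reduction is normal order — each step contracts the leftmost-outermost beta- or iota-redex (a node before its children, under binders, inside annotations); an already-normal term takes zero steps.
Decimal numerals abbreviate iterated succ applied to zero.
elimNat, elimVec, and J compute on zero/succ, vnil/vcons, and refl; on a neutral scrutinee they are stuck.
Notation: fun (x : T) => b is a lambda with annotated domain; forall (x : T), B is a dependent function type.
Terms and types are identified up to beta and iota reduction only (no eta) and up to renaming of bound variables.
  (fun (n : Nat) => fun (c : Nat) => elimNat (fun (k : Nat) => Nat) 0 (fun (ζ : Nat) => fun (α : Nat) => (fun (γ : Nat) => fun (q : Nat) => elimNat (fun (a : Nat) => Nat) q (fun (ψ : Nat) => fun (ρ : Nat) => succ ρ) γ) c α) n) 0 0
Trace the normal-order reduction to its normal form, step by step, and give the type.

normal-order reduction:
  (fun (n : Nat) => fun (c : Nat) => elimNat (fun (k : Nat) => Nat) 0 (fun (ζ : Nat) => fun (α : Nat) => (fun (γ : Nat) => fun (q : Nat) => elimNat (fun (a : Nat) => Nat) q (fun (ψ : Nat) => fun (ρ : Nat) => succ ρ) γ) c α) n) 0 0
  ~> (fun (n : Nat) => elimNat (fun (c : Nat) => Nat) 0 (fun (k : Nat) => fun (ζ : Nat) => (fun (α : Nat) => fun (γ : Nat) => elimNat (fun (q : Nat) => Nat) γ (fun (a : Nat) => fun (ψ : Nat) => succ ψ) α) n ζ) 0) 0
  ~> elimNat (fun (n : Nat) => Nat) 0 (fun (c : Nat) => fun (k : Nat) => (fun (ζ : Nat) => fun (α : Nat) => elimNat (fun (γ : Nat) => Nat) α (fun (q : Nat) => fun (a : Nat) => succ a) ζ) 0 k) 0
  ~> 0
the term's type:
  Nat


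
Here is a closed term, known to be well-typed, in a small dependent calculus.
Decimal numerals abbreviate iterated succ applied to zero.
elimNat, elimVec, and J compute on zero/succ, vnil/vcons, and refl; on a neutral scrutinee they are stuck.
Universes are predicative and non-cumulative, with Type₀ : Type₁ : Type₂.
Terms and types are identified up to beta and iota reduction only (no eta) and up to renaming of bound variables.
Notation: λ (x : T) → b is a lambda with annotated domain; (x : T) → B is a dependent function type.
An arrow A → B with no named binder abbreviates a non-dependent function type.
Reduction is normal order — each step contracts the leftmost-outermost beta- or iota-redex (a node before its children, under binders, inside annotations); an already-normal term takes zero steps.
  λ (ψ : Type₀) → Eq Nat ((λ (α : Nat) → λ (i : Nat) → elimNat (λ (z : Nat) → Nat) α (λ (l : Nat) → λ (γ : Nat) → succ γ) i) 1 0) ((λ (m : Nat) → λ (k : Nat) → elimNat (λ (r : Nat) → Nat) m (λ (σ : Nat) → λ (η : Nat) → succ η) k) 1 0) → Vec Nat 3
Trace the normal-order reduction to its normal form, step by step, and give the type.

normal-order reduction:
  λ (ψ : Type₀) → Eq Nat ((λ (α : Nat) → λ (i : Nat) → elimNat (λ (z : Nat) → Nat) α (λ (l : Nat) → λ (γ : Nat) → succ γ) i) 1 0) ((λ (m : Nat) → λ (k : Nat) → elimNat (λ (r : Nat) → Nat) m (λ (σ : Nat) → λ (η : Nat) → succ η) k) 1 0) → Vec Nat 3
  ~> λ (ψ : Type₀) → Eq Nat ((λ (α : Nat) → elimNat (λ (i : Nat) → Nat) 1 (λ (z : Nat) → λ (l : Nat) → succ l) α) 0) ((λ (γ : Nat) → λ (m : Nat) → elimNat (λ (k : Nat) → Nat) γ (λ (r : Nat) → λ (σ : Nat) → succ σ) m) 1 0) → Vec Nat 3
  ~> λ (ψ : Type₀) → Eq Nat (elimNat (λ (α : Nat) → Nat) 1 (λ (i : Nat) → λ (z : Nat) → succ z) 0) ((λ (l : Nat) → λ (γ : Nat) → elimNat (λ (m : Nat) → Nat) l (λ (k : Nat) → λ (r : Nat) → succ r) γ) 1 0) → Vec Nat 3
  ~> λ (ψ : Type₀) → Eq Nat 1 ((λ (α : Nat) → λ (i : Nat) → elimNat (λ (z : Nat) → Nat) α (λ (l : Nat) → λ (γ : Nat) → succ γ) i) 1 0) → Vec Nat 3
  ~> λ (ψ : Type₀) → Eq Nat 1 ((λ (α : Nat) → elimNat (λ (i : Nat) → Nat) 1 (λ (z : Nat) → λ (l : Nat) → succ l) α) 0) → Vec Nat 3
  ~> λ (ψ : Type₀) → Eq Nat 1 (elimNat (λ (α : Nat) → Nat) 1 (λ (i : Nat) → λ (z : Nat) → succ z) 0) → Vec Nat 3
  ~> λ (ψ : Type₀) → Eq Nat 1 1 → Vec Nat 3
type:
  Type₀ → Type₀


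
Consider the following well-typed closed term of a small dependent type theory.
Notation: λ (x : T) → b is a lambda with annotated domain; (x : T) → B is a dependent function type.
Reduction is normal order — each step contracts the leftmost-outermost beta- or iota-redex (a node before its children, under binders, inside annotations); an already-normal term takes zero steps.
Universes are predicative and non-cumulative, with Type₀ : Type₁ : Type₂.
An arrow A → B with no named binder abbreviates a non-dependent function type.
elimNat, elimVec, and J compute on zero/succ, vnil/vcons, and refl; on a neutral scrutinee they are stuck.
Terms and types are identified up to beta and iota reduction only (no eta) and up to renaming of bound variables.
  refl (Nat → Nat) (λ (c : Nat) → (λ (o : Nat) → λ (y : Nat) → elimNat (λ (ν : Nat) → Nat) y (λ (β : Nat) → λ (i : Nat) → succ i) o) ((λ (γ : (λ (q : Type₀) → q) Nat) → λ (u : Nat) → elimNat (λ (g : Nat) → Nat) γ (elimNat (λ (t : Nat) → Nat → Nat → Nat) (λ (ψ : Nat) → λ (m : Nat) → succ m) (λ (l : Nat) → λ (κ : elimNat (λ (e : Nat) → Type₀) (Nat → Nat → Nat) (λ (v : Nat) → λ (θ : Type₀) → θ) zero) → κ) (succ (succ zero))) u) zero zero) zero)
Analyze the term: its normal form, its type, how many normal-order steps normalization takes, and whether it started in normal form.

resulting normal form:
  refl (Nat → Nat) (λ (c : Nat) → zero)
inferred type:
  Eq (Nat → Nat) (λ (c : Nat) → zero) (λ (o : Nat) → zero)
normal-order step count: 6
started in normal form: no
first contracted redex: a beta-redex


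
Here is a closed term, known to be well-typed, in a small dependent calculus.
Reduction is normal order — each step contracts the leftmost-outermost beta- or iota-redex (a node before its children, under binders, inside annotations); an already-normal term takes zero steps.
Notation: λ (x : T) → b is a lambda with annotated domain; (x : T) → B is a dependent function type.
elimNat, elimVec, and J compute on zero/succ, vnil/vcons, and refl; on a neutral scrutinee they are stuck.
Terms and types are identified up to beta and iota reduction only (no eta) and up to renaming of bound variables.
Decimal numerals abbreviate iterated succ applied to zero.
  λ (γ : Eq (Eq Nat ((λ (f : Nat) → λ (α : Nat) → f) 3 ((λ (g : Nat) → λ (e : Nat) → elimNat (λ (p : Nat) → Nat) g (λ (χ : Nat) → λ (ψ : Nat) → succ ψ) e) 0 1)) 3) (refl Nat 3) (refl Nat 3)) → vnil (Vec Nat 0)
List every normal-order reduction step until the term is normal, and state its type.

normal-order reduction sequence:
  λ (γ : Eq (Eq Nat ((λ (f : Nat) → λ (α : Nat) → f) 3 ((λ (g : Nat) → λ (e : Nat) → elimNat (λ (p : Nat) → Nat) g (λ (χ : Nat) → λ (ψ : Nat) → succ ψ) e) 0 1)) 3) (refl Nat 3) (refl Nat 3)) → vnil (Vec Nat 0)
  ~> λ (γ : Eq (Eq Nat ((λ (f : Nat) → 3) ((λ (α : Nat) → λ (g : Nat) → elimNat (λ (e : Nat) → Nat) α (λ (p : Nat) → λ (χ : Nat) → succ χ) g) 0 1)) 3) (refl Nat 3) (refl Nat 3)) → vnil (Vec Nat 0)
  ~> λ (γ : Eq (Eq Nat 3 3) (refl Nat 3) (refl Nat 3)) → vnil (Vec Nat 0)
type:
  (γ : Eq (Eq Nat 3 3) (refl Nat 3) (refl Nat 3)) → Vec (Vec Nat 0) 0


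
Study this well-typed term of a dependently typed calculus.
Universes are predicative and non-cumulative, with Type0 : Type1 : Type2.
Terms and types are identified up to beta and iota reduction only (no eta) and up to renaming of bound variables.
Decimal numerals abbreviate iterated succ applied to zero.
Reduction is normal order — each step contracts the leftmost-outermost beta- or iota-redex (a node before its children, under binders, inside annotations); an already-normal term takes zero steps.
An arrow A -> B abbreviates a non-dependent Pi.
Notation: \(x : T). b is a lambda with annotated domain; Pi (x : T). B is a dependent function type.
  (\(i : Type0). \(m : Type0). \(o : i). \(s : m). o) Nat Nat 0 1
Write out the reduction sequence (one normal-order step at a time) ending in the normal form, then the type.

normal-order reduction:
  (\(i : Type0). \(m : Type0). \(o : i). \(s : m). o) Nat Nat 0 1
  ~> (\(i : Type0). \(m : Nat). \(o : i). m) Nat 0 1
  ~> (\(i : Nat). \(m : Nat). i) 0 1
  ~> (\(i : Nat). 0) 1
  ~> 0
type:
  Nat


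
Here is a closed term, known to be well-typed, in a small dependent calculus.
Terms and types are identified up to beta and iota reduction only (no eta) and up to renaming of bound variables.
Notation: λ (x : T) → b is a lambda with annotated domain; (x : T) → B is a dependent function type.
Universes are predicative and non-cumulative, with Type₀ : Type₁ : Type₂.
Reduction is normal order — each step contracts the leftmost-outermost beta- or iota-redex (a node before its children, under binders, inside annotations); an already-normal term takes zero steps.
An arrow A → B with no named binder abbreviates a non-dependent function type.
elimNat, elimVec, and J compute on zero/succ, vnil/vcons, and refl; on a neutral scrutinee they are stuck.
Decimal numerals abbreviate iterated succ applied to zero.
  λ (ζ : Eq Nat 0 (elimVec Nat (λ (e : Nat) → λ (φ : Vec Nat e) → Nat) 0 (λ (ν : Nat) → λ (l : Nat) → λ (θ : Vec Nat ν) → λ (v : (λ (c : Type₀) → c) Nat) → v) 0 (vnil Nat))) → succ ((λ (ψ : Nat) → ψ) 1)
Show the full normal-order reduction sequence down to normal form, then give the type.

normal-order reduction sequence:
  λ (ζ : Eq Nat 0 (elimVec Nat (λ (e : Nat) → λ (φ : Vec Nat e) → Nat) 0 (λ (ν : Nat) → λ (l : Nat) → λ (θ : Vec Nat ν) → λ (v : (λ (c : Type₀) → c) Nat) → v) 0 (vnil Nat))) → succ ((λ (ψ : Nat) → ψ) 1)
  ~> λ (ζ : Eq Nat 0 0) → succ ((λ (e : Nat) → e) 1)
  ~> λ (ζ : Eq Nat 0 0) → 2
inferred type:
  Eq Nat 0 0 → Nat
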